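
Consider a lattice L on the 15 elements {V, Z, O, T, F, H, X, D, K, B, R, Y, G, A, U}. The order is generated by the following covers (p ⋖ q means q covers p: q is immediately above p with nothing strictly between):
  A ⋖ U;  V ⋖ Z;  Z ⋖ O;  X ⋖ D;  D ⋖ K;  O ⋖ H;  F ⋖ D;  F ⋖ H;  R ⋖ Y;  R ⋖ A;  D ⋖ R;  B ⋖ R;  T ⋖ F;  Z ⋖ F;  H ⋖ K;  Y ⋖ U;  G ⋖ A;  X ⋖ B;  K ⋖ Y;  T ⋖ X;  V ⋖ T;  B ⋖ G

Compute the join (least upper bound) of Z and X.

D

Common upper bounds of {Z, X}: A, D, K, R, U, Y.
The least among these is D.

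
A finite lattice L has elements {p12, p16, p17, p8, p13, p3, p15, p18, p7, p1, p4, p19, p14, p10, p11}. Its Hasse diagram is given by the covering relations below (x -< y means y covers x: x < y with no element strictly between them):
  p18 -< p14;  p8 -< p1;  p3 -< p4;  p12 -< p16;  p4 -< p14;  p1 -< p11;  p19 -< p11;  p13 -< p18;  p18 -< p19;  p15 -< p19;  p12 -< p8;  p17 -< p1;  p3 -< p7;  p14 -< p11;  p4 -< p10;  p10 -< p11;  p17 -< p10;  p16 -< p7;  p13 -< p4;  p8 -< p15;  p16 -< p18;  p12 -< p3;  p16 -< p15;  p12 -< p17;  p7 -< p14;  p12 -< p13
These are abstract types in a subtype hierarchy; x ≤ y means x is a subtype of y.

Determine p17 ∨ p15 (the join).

p11

Common upper bounds of {p17, p15}: p11.
The least among these is p11.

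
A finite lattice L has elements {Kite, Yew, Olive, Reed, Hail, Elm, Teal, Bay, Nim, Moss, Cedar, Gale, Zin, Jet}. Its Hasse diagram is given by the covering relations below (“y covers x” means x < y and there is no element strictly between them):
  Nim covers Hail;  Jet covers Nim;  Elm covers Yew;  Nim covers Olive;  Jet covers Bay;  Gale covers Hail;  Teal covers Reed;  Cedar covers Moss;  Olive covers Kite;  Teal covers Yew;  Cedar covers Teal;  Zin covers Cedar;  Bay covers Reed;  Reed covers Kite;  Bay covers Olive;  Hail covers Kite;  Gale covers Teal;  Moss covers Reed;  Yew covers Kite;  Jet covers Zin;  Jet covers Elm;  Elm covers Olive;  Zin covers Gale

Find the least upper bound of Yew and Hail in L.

Gale

Common upper bounds of {Yew, Hail}: Gale, Jet, Zin.
The least among these is Gale.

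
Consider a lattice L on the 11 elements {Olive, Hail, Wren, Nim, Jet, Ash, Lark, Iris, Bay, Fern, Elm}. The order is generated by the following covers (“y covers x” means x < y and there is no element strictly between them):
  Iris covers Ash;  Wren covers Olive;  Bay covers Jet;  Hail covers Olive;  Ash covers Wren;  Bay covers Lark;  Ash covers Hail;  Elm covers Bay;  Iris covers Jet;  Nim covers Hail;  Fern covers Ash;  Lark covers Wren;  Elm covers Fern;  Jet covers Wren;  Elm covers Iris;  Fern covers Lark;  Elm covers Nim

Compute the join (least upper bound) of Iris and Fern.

Elm

Common upper bounds of {Iris, Fern}: Elm.
The least among these is Elm.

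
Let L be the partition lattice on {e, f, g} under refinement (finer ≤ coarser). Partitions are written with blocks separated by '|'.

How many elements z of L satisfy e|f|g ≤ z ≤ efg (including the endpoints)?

5

The interval [e|f|g, efg] = {efg, ef|g, eg|f, e|fg, e|f|g}, which has 5 elements.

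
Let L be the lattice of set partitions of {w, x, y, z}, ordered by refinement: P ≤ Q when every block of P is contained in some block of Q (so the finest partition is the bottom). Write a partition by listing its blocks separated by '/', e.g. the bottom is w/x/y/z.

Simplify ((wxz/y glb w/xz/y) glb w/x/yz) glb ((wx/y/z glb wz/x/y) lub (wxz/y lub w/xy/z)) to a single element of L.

w/x/y/z

wxz/y ∧ w/xz/y = w/xz/y
w/xz/y ∧ w/x/yz = w/x/y/z
wx/y/z ∧ wz/x/y = w/x/y/z
wxz/y ∨ w/xy/z = wxyz
w/x/y/z ∨ wxyz = wxyz
w/x/y/z ∧ wxyz = w/x/y/z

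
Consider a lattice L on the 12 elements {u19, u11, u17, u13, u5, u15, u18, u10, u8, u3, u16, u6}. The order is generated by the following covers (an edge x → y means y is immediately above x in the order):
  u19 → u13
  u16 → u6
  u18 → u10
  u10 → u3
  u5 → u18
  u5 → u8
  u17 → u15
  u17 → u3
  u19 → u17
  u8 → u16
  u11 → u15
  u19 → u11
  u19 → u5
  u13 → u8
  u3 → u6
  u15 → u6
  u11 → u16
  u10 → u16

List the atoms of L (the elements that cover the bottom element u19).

The atoms are exactly the elements that cover u19: u11, u13, u17, u5.

u11, u13, u17, u5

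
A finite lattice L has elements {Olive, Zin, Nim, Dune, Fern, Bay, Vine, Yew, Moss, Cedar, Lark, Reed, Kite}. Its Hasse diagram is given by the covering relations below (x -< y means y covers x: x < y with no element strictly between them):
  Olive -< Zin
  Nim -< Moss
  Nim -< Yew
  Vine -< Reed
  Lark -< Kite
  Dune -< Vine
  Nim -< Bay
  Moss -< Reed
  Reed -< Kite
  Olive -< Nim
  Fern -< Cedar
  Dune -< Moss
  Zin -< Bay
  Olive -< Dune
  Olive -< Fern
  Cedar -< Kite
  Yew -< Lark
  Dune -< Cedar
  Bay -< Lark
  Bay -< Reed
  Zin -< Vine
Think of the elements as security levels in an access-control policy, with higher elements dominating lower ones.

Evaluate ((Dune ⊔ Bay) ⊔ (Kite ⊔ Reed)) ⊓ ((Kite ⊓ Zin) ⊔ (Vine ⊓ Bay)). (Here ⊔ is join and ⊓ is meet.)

Dune ∨ Bay = Reed
Kite ∨ Reed = Kite
Reed ∨ Kite = Kite
Kite ∧ Zin = Zin
Vine ∧ Bay = Zin
Zin ∨ Zin = Zin
Kite ∧ Zin = Zin

Zin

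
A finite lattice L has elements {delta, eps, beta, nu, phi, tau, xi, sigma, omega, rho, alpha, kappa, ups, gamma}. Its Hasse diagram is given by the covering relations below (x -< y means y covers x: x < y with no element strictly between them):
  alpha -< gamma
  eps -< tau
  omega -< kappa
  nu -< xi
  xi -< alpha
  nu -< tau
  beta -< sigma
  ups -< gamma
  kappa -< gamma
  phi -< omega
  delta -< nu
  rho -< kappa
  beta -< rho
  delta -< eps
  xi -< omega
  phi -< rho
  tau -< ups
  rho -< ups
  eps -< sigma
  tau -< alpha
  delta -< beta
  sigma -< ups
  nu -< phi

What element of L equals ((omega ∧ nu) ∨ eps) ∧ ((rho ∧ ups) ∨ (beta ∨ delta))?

omega ∧ nu = nu
nu ∨ eps = tau
rho ∧ ups = rho
beta ∨ delta = beta
rho ∨ beta = rho
tau ∧ rho = nu

nu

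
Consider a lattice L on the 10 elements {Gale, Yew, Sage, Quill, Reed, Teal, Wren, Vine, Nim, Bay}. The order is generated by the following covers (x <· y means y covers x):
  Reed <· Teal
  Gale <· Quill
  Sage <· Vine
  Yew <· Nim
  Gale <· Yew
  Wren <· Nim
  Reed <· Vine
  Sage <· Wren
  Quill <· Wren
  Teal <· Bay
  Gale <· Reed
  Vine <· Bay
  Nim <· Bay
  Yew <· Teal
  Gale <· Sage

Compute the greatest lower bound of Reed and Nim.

Gale

Common lower bounds of {Reed, Nim}: Gale.
The greatest among these is Gale.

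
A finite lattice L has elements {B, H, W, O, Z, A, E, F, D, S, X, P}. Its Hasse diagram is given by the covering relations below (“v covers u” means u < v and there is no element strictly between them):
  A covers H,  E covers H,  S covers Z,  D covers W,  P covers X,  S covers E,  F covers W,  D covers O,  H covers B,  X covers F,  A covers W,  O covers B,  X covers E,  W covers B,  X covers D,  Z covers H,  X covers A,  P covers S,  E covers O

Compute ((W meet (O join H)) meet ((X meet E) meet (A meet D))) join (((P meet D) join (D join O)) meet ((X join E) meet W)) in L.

W

O ∨ H = E
W ∧ E = B
X ∧ E = E
A ∧ D = W
E ∧ W = B
B ∧ B = B
P ∧ D = D
D ∨ O = D
D ∨ D = D
X ∨ E = X
X ∧ W = W
D ∧ W = W
B ∨ W = W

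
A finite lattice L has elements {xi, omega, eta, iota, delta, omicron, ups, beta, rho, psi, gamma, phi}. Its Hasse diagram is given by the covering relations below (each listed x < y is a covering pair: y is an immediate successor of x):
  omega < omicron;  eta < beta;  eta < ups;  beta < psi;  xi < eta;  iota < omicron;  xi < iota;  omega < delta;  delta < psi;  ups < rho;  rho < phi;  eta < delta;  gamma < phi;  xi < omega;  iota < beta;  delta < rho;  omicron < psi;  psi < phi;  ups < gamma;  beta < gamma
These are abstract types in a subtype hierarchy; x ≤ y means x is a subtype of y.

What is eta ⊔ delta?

Common upper bounds of {eta, delta}: delta, phi, psi, rho.
The least among these is delta.

delta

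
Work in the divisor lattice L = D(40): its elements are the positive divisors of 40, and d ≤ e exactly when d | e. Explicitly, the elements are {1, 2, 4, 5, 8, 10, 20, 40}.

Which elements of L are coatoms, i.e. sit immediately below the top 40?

20, 8

The coatoms are exactly the elements covered by 40: 20, 8.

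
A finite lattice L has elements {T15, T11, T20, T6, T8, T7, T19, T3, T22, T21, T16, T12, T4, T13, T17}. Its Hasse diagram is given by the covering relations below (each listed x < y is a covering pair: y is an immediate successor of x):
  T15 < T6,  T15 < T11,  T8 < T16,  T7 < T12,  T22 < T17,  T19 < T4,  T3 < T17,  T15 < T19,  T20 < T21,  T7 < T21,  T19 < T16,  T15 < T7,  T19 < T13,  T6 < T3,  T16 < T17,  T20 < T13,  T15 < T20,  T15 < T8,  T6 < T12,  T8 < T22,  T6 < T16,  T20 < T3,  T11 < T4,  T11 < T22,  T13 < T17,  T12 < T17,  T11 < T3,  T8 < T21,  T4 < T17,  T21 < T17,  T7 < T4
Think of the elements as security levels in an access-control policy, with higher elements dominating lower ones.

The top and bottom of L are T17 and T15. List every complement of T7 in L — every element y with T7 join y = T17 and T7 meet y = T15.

Need y with T7 ∨ y = T17 and T7 ∧ y = T15.
Checking each element gives: T13, T16, T22, T3.

T13, T16, T22, T3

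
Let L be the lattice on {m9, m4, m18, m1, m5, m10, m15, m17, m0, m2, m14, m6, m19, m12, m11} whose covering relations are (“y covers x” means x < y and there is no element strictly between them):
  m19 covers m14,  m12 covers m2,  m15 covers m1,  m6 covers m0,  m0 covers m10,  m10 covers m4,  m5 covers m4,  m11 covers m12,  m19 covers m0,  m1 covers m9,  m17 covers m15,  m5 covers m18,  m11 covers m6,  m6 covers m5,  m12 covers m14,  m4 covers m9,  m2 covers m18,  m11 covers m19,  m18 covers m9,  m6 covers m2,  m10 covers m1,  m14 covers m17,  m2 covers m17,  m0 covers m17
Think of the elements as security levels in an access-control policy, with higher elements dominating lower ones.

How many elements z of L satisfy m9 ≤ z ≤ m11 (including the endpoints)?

15

The interval [m9, m11] = {m0, m1, m10, m11, m12, m14, m15, m17, m18, m19, m2, m4, m5, m6, m9}, which has 15 elements.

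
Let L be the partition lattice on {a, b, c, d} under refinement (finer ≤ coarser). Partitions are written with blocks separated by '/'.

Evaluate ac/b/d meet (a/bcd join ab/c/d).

a/bcd ∨ ab/c/d = abcd
ac/b/d ∧ abcd = ac/b/d

ac/b/d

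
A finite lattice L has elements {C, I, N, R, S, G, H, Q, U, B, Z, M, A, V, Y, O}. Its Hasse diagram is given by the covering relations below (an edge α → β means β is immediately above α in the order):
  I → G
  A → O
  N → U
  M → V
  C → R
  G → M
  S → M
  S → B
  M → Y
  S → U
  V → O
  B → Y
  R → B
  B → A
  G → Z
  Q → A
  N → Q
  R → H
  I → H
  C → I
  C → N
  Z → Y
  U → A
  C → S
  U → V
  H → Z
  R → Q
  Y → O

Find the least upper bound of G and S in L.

Common upper bounds of {G, S}: M, O, V, Y.
The least among these is M.

M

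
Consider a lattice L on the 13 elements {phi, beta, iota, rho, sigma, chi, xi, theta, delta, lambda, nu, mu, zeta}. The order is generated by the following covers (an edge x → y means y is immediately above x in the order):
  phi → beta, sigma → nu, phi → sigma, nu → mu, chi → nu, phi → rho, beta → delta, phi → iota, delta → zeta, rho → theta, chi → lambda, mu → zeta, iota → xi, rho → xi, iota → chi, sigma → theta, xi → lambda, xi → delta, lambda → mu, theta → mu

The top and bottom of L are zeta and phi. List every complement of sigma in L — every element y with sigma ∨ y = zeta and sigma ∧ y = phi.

beta, delta

Need y with sigma ∨ y = zeta and sigma ∧ y = phi.
Checking each element gives: beta, delta.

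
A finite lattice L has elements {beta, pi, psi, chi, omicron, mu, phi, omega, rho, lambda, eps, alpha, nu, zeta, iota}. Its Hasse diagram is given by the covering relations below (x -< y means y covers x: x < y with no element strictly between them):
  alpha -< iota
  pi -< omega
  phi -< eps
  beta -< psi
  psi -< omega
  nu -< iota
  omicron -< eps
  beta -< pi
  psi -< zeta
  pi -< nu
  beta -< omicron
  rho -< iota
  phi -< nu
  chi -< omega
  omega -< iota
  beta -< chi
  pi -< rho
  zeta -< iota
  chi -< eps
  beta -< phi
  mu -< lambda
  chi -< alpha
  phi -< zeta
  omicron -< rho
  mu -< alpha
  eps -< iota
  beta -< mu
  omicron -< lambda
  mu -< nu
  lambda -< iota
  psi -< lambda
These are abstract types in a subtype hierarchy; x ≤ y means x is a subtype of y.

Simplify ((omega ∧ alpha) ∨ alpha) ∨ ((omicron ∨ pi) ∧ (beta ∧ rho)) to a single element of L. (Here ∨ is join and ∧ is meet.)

omega ∧ alpha = chi
chi ∨ alpha = alpha
omicron ∨ pi = rho
beta ∧ rho = beta
rho ∧ beta = beta
alpha ∨ beta = alpha

alpha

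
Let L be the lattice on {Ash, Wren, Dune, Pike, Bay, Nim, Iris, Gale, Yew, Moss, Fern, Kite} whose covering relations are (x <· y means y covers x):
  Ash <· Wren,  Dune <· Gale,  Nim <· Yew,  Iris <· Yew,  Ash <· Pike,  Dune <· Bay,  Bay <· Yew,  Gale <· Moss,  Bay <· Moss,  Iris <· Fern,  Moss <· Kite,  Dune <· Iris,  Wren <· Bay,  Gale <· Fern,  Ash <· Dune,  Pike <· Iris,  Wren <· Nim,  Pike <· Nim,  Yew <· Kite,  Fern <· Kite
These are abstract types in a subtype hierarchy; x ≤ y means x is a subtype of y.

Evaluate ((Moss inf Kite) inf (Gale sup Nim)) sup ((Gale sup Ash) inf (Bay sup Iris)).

Moss ∧ Kite = Moss
Gale ∨ Nim = Kite
Moss ∧ Kite = Moss
Gale ∨ Ash = Gale
Bay ∨ Iris = Yew
Gale ∧ Yew = Dune
Moss ∨ Dune = Moss

Moss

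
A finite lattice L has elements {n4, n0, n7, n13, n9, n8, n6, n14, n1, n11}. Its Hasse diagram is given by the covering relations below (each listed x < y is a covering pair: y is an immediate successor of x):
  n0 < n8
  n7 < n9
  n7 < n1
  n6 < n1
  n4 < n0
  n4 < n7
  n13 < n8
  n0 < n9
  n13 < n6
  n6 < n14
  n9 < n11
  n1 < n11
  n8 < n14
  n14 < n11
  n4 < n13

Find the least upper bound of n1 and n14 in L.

Common upper bounds of {n1, n14}: n11.
The least among these is n11.

n11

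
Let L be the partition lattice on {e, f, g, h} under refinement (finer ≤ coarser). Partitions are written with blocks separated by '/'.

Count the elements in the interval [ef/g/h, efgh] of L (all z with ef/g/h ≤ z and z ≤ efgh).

The interval [ef/g/h, efgh] = {ef/g/h, ef/gh, efg/h, efgh, efh/g}, which has 5 elements.

5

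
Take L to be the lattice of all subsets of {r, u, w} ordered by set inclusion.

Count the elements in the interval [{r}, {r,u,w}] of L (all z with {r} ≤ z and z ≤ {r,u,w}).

The interval [{r}, {r,u,w}] = {{r,u,w}, {r,u}, {r,w}, {r}}, which has 4 elements.

4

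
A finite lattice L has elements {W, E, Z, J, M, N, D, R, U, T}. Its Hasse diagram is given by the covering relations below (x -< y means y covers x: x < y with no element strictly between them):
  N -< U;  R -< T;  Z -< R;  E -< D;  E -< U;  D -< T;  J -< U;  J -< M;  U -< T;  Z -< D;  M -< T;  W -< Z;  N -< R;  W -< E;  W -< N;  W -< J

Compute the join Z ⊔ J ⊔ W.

Common upper bounds of {Z, J, W}: T.
The least among these is T.

T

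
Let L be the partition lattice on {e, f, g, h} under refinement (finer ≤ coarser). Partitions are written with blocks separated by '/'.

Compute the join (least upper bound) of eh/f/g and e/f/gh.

egh/f

The join of eh/f/g and e/f/gh merges any blocks that overlap across the partitions, giving egh/f.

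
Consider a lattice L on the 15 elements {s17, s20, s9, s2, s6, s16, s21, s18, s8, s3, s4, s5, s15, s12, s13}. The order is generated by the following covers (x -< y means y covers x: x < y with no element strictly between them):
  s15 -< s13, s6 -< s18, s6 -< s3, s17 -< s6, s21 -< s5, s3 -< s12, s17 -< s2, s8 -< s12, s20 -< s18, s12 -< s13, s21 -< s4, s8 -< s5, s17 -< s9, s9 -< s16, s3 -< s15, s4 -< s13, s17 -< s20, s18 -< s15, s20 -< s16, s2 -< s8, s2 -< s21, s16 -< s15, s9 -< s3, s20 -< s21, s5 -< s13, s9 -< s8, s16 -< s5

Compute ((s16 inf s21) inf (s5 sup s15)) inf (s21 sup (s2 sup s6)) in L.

s16 ∧ s21 = s20
s5 ∨ s15 = s13
s20 ∧ s13 = s20
s2 ∨ s6 = s12
s21 ∨ s12 = s13
s20 ∧ s13 = s20

s20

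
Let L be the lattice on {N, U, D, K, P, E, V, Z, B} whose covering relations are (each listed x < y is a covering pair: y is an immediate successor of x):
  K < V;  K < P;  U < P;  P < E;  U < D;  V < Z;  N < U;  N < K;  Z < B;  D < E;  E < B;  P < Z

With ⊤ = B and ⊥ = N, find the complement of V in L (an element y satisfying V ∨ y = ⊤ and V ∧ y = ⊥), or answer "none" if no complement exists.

Need y with V ∨ y = B and V ∧ y = N.
Checking each element gives: D.

D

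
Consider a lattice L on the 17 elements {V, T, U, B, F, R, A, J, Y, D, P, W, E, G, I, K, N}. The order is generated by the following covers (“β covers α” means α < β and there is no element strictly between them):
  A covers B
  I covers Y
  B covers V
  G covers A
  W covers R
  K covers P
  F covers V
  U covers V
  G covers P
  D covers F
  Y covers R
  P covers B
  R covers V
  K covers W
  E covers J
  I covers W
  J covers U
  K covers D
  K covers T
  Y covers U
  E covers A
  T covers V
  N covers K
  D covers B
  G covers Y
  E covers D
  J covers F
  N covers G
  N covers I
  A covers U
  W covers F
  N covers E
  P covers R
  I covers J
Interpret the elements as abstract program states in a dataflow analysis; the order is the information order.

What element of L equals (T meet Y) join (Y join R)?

T ∧ Y = V
Y ∨ R = Y
V ∨ Y = Y

Y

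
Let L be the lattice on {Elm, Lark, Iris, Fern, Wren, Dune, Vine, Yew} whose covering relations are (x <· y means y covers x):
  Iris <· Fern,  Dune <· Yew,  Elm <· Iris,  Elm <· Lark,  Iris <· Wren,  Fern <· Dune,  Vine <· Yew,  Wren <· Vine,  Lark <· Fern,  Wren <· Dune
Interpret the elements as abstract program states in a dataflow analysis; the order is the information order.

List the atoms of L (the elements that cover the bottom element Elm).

Iris, Lark

The atoms are exactly the elements that cover Elm: Iris, Lark.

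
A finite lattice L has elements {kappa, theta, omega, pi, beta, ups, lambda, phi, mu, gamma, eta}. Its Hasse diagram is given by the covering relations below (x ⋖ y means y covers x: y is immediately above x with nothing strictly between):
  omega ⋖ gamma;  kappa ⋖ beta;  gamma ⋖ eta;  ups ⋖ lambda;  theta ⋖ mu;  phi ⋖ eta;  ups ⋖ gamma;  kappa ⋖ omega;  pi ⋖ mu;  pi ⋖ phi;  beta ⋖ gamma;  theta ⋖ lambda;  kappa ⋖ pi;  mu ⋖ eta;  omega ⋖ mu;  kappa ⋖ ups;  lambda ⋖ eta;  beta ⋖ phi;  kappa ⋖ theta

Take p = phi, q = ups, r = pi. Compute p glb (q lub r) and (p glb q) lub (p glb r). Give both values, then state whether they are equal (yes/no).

q lub r = eta, so p glb (q lub r) = phi glb eta = phi.
p glb q = kappa and p glb r = pi, so (p glb q) lub (p glb r) = kappa lub pi = pi.
Equal: no.

phi; pi; no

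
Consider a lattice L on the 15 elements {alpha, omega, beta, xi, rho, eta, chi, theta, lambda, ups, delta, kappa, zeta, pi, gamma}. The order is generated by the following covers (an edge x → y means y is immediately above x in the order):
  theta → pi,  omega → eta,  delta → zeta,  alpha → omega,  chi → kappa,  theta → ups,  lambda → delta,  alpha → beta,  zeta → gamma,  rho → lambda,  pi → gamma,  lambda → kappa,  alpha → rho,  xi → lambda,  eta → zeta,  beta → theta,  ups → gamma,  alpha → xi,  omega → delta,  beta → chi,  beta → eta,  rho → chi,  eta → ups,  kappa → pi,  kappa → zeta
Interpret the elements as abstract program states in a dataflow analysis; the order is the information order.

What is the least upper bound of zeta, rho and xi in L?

Common upper bounds of {zeta, rho, xi}: gamma, zeta.
The least among these is zeta.

zeta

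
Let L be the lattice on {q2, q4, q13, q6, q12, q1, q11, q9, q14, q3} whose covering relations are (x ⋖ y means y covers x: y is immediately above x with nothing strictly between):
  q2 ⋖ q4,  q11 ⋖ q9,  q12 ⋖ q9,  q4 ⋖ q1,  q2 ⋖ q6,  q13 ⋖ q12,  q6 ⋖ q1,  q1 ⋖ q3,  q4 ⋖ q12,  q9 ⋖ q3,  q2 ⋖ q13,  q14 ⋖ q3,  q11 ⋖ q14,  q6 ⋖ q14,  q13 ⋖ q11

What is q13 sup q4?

Common upper bounds of {q13, q4}: q12, q3, q9.
The least among these is q12.

q12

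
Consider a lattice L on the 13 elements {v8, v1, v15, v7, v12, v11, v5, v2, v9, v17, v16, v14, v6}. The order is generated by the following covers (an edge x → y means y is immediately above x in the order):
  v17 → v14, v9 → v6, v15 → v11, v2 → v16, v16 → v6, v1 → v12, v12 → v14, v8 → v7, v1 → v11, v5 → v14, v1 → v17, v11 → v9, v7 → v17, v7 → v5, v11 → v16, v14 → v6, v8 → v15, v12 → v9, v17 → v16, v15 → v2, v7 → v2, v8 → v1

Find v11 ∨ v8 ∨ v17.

Common upper bounds of {v11, v8, v17}: v16, v6.
The least among these is v16.

v16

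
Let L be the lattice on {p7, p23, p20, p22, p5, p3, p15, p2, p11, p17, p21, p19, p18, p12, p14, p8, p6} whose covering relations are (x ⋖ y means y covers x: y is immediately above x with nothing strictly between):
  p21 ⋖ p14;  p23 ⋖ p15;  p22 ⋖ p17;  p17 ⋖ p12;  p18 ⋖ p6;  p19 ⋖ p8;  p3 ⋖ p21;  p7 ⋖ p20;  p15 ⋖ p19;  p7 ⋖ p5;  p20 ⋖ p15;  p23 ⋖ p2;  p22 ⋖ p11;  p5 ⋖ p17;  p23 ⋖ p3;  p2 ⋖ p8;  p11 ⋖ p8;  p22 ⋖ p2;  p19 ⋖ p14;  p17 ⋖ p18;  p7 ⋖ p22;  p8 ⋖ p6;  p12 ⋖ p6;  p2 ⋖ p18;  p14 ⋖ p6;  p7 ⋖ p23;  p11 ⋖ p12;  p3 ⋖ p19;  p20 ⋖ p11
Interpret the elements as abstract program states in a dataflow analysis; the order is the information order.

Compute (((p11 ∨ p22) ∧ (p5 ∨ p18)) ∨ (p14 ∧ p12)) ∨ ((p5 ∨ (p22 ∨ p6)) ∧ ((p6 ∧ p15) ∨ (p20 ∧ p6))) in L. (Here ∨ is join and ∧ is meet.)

p8

p11 ∨ p22 = p11
p5 ∨ p18 = p18
p11 ∧ p18 = p22
p14 ∧ p12 = p20
p22 ∨ p20 = p11
p22 ∨ p6 = p6
p5 ∨ p6 = p6
p6 ∧ p15 = p15
p20 ∧ p6 = p20
p15 ∨ p20 = p15
p6 ∧ p15 = p15
p11 ∨ p15 = p8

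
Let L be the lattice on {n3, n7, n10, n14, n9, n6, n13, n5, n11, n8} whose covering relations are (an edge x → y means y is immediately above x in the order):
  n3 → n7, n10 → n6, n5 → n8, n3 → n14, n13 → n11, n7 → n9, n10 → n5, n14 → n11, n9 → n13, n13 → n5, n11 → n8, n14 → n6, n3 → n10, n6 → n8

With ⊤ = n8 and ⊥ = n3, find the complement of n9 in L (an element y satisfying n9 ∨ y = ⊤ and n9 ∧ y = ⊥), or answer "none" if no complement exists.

n6

Need y with n9 ∨ y = n8 and n9 ∧ y = n3.
Checking each element gives: n6.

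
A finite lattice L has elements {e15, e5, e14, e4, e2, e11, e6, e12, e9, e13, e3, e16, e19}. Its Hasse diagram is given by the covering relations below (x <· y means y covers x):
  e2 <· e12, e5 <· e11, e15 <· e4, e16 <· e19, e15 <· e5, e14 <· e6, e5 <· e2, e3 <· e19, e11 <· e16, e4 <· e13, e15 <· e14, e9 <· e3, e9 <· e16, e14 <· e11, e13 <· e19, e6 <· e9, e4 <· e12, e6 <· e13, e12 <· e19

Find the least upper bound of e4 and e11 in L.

Common upper bounds of {e4, e11}: e19.
The least among these is e19.

e19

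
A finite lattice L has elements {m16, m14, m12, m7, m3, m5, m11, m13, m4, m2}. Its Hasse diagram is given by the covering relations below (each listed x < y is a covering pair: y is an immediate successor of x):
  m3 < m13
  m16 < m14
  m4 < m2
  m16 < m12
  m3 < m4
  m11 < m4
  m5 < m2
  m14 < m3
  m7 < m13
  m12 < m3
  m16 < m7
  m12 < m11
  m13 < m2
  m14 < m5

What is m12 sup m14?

m3

Common upper bounds of {m12, m14}: m13, m2, m3, m4.
The least among these is m3.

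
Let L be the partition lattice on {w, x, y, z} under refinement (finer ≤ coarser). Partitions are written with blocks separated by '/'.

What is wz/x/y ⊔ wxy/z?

Common upper bounds of {wz/x/y, wxy/z}: wxyz.
The least among these is wxyz.

wxyz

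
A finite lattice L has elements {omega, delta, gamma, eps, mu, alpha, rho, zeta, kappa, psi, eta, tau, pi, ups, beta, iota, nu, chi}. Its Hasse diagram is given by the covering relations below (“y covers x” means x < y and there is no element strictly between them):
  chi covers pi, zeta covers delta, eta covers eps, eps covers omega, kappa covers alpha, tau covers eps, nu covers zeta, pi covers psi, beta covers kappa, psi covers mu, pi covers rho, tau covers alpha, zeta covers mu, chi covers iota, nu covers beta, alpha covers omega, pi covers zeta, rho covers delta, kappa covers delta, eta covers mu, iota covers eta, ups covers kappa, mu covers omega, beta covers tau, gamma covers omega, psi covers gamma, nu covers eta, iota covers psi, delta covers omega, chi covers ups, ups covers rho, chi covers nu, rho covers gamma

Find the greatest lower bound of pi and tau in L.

Common lower bounds of {pi, tau}: omega.
The greatest among these is omega.

omega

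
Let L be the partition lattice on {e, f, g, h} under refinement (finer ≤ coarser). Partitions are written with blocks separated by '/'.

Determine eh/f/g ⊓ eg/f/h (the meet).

e/f/g/h

The meet (common refinement) of eh/f/g and eg/f/h intersects blocks pairwise, giving e/f/g/h.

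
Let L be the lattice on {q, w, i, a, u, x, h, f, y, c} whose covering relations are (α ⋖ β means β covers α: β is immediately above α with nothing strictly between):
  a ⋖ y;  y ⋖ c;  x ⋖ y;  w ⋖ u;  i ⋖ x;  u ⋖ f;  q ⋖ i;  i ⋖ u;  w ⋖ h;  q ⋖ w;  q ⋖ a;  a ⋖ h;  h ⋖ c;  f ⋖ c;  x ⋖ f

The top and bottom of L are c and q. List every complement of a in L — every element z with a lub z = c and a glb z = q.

f, u

Need z with a ∨ z = c and a ∧ z = q.
Checking each element gives: f, u.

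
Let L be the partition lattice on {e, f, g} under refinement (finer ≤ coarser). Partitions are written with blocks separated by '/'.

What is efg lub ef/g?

The join of efg and ef/g merges any blocks that overlap across the partitions, giving efg.

efg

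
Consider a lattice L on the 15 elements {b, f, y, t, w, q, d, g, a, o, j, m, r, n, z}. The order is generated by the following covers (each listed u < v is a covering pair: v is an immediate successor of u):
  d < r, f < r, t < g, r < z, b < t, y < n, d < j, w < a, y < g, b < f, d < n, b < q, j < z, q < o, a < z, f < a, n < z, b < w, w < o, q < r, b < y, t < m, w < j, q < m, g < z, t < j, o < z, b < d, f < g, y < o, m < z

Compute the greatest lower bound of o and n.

Common lower bounds of {o, n}: b, y.
The greatest among these is y.

y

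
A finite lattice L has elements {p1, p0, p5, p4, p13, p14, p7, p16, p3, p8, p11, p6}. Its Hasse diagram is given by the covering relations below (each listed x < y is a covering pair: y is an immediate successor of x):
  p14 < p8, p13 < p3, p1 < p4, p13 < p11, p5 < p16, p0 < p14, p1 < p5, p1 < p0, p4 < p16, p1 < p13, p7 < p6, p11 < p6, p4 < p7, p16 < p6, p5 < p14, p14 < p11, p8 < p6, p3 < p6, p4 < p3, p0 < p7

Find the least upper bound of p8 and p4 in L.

Common upper bounds of {p8, p4}: p6.
The least among these is p6.

p6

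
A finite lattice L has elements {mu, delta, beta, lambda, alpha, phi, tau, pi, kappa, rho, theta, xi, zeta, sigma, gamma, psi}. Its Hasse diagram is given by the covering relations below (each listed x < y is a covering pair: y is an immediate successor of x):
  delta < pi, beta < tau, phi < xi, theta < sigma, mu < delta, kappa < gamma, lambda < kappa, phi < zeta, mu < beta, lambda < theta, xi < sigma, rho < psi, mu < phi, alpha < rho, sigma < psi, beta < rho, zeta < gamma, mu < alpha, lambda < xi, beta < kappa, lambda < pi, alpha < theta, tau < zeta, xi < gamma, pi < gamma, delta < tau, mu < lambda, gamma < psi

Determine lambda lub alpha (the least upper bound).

Common upper bounds of {lambda, alpha}: psi, sigma, theta.
The least among these is theta.

theta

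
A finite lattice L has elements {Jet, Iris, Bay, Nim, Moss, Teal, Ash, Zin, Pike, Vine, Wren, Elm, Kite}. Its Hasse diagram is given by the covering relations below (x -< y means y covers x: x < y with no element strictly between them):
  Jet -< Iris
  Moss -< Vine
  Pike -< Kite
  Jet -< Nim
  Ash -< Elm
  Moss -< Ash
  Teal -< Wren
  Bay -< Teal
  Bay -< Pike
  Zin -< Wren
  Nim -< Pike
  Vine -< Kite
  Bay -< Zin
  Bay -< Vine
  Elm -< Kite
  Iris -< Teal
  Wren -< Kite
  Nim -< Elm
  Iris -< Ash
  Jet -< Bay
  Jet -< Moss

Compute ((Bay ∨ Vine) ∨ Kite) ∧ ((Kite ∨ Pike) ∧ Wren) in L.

Wren

Bay ∨ Vine = Vine
Vine ∨ Kite = Kite
Kite ∨ Pike = Kite
Kite ∧ Wren = Wren
Kite ∧ Wren = Wren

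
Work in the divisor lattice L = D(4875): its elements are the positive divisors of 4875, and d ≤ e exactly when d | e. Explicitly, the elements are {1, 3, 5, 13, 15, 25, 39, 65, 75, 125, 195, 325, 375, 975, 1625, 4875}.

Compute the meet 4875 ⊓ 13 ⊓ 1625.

13

Common lower bounds of {4875, 13, 1625}: 1, 13.
The greatest among these is 13.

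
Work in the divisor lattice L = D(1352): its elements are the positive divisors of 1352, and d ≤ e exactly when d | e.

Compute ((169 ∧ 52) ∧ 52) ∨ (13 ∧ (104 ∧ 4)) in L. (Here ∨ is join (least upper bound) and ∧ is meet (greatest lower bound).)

169 ∧ 52 = 13
13 ∧ 52 = 13
104 ∧ 4 = 4
13 ∧ 4 = 1
13 ∨ 1 = 13

13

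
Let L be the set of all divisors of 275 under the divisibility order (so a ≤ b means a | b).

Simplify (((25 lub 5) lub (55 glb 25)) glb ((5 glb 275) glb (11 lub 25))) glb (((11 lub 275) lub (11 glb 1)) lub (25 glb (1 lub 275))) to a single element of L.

5

25 ∨ 5 = 25
55 ∧ 25 = 5
25 ∨ 5 = 25
5 ∧ 275 = 5
11 ∨ 25 = 275
5 ∧ 275 = 5
25 ∧ 5 = 5
11 ∨ 275 = 275
11 ∧ 1 = 1
275 ∨ 1 = 275
1 ∨ 275 = 275
25 ∧ 275 = 25
275 ∨ 25 = 275
5 ∧ 275 = 5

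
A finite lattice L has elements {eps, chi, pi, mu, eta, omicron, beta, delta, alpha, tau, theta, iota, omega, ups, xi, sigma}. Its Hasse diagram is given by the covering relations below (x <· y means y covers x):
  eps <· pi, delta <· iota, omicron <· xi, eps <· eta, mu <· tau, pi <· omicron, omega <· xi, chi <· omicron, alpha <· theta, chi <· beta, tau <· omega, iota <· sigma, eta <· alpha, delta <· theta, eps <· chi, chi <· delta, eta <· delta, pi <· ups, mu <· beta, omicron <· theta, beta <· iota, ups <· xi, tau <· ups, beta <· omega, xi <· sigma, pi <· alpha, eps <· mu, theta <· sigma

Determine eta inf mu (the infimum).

eps

Common lower bounds of {eta, mu}: eps.
The greatest among these is eps.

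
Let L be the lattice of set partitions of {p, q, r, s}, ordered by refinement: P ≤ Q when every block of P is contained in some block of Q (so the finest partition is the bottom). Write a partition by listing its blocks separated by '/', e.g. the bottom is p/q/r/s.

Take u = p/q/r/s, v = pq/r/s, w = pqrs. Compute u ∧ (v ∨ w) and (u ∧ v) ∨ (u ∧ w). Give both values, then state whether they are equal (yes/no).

v ∨ w = pqrs, so u ∧ (v ∨ w) = p/q/r/s ∧ pqrs = p/q/r/s.
u ∧ v = p/q/r/s and u ∧ w = p/q/r/s, so (u ∧ v) ∨ (u ∧ w) = p/q/r/s ∨ p/q/r/s = p/q/r/s.
Equal: yes.

p/q/r/s; p/q/r/s; yes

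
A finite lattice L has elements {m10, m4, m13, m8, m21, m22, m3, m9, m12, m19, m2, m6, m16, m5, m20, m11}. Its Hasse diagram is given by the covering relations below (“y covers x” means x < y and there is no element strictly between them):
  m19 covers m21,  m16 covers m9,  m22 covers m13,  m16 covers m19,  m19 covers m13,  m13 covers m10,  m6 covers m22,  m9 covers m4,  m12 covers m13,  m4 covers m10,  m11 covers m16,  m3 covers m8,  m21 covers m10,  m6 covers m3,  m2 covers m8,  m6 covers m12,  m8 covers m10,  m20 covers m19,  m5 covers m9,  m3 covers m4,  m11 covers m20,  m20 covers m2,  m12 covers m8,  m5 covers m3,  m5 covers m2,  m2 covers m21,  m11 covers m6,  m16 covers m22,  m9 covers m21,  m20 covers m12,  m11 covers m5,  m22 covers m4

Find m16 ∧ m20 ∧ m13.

m13

Common lower bounds of {m16, m20, m13}: m10, m13.
The greatest among these is m13.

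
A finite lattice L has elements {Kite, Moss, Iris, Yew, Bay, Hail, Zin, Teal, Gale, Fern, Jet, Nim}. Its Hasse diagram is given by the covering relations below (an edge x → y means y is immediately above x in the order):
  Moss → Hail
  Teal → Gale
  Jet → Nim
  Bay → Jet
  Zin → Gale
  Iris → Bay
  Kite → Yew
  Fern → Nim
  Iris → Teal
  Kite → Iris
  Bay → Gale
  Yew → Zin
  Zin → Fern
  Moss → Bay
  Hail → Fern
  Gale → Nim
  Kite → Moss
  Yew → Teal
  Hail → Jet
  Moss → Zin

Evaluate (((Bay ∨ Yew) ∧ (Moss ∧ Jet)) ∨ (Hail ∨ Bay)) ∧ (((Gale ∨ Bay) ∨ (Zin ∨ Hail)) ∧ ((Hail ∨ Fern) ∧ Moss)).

Bay ∨ Yew = Gale
Moss ∧ Jet = Moss
Gale ∧ Moss = Moss
Hail ∨ Bay = Jet
Moss ∨ Jet = Jet
Gale ∨ Bay = Gale
Zin ∨ Hail = Fern
Gale ∨ Fern = Nim
Hail ∨ Fern = Fern
Fern ∧ Moss = Moss
Nim ∧ Moss = Moss
Jet ∧ Moss = Moss

Moss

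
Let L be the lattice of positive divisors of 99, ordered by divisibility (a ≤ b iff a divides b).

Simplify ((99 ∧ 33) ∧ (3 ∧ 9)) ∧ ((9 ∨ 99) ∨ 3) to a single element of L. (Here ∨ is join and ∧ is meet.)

99 ∧ 33 = 33
3 ∧ 9 = 3
33 ∧ 3 = 3
9 ∨ 99 = 99
99 ∨ 3 = 99
3 ∧ 99 = 3

3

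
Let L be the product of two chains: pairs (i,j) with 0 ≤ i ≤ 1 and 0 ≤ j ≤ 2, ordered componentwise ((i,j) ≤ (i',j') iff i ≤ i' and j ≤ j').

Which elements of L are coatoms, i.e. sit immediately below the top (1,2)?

(0,2), (1,1)

The coatoms are exactly the elements covered by (1,2): (0,2), (1,1).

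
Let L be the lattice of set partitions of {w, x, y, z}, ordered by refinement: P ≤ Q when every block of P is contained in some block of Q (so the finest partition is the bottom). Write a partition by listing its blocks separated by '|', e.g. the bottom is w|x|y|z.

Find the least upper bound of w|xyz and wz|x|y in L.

Common upper bounds of {w|xyz, wz|x|y}: wxyz.
The least among these is wxyz.

wxyz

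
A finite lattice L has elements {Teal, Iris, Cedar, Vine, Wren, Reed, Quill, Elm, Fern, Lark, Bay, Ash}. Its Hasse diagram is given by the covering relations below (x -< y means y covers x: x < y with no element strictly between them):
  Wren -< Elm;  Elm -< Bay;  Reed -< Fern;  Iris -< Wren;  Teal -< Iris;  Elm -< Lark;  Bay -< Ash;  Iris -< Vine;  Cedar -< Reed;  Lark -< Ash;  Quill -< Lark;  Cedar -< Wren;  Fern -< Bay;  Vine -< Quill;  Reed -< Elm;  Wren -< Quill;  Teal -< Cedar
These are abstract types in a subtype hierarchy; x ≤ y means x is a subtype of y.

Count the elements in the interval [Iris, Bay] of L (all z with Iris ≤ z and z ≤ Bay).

4

The interval [Iris, Bay] = {Bay, Elm, Iris, Wren}, which has 4 elements.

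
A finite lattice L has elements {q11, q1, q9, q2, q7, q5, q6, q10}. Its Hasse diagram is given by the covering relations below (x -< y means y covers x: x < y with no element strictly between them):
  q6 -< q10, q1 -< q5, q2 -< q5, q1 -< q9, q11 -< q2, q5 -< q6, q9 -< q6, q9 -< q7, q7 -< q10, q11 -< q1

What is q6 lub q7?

Common upper bounds of {q6, q7}: q10.
The least among these is q10.

q10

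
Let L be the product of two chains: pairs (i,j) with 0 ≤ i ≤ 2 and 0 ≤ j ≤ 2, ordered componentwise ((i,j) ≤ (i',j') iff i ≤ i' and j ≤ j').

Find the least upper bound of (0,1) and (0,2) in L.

Common upper bounds of {(0,1), (0,2)}: (0,2), (1,2), (2,2).
The least among these is (0,2).

(0,2)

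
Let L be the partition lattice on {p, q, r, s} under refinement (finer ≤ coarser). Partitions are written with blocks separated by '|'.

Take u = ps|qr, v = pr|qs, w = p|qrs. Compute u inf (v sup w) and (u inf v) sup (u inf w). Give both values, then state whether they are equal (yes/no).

v sup w = pqrs, so u inf (v sup w) = ps|qr inf pqrs = ps|qr.
u inf v = p|q|r|s and u inf w = p|qr|s, so (u inf v) sup (u inf w) = p|q|r|s sup p|qr|s = p|qr|s.
Equal: no.

ps|qr; p|qr|s; no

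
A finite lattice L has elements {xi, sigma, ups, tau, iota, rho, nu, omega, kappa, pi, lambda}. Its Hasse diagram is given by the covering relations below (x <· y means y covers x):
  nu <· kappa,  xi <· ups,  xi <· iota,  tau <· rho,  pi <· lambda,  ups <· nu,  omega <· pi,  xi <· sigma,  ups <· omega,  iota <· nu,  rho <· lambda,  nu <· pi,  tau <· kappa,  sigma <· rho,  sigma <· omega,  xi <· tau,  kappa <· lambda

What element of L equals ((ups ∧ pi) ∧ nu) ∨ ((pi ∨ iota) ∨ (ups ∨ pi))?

ups ∧ pi = ups
ups ∧ nu = ups
pi ∨ iota = pi
ups ∨ pi = pi
pi ∨ pi = pi
ups ∨ pi = pi

pi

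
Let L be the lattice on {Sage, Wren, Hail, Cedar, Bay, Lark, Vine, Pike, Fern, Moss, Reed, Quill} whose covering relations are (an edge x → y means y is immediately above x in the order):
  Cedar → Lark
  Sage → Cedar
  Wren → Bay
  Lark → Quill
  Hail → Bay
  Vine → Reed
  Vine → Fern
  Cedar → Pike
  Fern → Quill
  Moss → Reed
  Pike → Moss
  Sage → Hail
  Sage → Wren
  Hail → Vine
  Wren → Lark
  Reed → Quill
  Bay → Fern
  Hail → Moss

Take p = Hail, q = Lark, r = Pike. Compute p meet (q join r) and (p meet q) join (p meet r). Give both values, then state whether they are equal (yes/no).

q join r = Quill, so p meet (q join r) = Hail meet Quill = Hail.
p meet q = Sage and p meet r = Sage, so (p meet q) join (p meet r) = Sage join Sage = Sage.
Equal: no.

Hail; Sage; no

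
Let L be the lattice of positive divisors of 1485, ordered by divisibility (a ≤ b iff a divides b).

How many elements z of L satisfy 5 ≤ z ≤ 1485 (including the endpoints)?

8

The interval [5, 1485] = {135, 1485, 15, 165, 45, 495, 5, 55}, which has 8 elements.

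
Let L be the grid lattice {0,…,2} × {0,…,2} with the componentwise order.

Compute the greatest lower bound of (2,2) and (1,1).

(1,1)

In a product of chains, the meet is componentwise min, giving (1,1).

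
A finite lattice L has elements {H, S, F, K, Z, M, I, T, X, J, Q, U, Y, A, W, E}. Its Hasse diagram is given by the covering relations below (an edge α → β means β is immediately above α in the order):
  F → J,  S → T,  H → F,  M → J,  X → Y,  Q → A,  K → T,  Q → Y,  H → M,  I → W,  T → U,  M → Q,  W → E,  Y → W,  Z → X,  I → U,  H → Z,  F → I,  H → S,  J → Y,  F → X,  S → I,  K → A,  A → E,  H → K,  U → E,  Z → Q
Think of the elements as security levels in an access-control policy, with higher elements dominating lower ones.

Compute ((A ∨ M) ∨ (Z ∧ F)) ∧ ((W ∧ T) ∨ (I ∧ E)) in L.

A ∨ M = A
Z ∧ F = H
A ∨ H = A
W ∧ T = S
I ∧ E = I
S ∨ I = I
A ∧ I = H

H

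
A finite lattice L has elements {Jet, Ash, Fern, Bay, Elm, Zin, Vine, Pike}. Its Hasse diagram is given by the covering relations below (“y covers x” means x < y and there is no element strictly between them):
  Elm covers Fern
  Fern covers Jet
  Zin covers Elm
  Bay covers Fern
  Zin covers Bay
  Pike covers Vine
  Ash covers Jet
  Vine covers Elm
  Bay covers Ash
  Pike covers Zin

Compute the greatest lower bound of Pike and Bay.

Bay

Common lower bounds of {Pike, Bay}: Ash, Bay, Fern, Jet.
The greatest among these is Bay.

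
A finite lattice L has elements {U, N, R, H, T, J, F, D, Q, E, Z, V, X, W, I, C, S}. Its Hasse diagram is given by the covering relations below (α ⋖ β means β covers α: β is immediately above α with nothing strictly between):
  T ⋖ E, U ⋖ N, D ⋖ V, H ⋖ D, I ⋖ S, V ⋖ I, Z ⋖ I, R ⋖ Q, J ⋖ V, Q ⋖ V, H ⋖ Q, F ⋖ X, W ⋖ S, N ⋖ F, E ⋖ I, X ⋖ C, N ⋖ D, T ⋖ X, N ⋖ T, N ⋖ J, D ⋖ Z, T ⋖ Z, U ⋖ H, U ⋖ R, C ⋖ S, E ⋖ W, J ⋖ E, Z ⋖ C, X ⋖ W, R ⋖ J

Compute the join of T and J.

E

Common upper bounds of {T, J}: E, I, S, W.
The least among these is E.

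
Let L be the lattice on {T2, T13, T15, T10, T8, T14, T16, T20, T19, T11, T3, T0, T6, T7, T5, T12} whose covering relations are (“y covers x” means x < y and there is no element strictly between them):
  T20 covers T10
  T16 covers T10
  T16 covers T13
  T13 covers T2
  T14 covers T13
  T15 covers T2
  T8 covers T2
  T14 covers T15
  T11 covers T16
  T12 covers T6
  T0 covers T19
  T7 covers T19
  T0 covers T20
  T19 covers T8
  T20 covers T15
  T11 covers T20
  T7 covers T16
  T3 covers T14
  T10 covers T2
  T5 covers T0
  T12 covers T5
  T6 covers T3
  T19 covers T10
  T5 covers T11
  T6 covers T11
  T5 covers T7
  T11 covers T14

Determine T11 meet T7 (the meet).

Common lower bounds of {T11, T7}: T10, T13, T16, T2.
The greatest among these is T16.

T16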